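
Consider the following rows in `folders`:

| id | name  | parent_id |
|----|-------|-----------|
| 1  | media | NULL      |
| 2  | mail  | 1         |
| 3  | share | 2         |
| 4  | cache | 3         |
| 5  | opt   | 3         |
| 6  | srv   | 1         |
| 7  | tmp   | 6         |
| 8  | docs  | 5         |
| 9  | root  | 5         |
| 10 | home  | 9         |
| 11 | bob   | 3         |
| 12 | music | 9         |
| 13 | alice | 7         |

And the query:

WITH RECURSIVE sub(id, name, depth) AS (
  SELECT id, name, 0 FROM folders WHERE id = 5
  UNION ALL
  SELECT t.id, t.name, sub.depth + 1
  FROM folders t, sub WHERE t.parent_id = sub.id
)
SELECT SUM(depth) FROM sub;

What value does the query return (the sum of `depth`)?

6

Base: id=5 (opt) at depth 0.
Iteration 1: rows with parent_id in {5} -> docs (id 8, depth 1), root (id 9, depth 1).
Iteration 2: rows with parent_id in {8,9} -> home (id 10, depth 2), music (id 12, depth 2).
Iteration 3: no rows with parent_id in {10,12}; recursion stops.
SUM(depth) = 0 + 1 + 1 + 2 + 2 = 6.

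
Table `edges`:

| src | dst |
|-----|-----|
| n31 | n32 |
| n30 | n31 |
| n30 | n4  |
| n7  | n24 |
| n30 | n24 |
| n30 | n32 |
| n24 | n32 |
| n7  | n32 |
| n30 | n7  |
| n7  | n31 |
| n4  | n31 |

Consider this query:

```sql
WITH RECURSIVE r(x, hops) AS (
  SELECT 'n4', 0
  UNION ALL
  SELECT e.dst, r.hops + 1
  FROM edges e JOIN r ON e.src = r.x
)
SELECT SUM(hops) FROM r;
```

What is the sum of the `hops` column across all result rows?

3

Base: (n4, hops=0).
Iteration 1: edges from {n4} -> (n31, hops=1).
Iteration 2: edges from {n31} -> (n32, hops=2).
Iteration 3: no outgoing edges from {n32}; recursion stops.
SUM(hops) = 0 + 1 + 2 = 3.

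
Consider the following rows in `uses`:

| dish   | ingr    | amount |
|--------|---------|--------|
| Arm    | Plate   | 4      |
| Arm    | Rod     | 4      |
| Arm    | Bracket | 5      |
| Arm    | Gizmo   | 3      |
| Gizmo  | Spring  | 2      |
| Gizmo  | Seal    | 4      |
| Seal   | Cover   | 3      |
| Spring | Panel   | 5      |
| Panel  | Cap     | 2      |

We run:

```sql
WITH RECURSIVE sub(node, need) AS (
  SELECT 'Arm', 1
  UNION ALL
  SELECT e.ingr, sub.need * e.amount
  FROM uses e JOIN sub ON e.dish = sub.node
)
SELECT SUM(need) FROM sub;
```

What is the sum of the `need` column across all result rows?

Base: (Arm, need=1).
Iteration 1: components of {Arm} -> Bracket = 1*5 = 5, Gizmo = 1*3 = 3, Plate = 1*4 = 4, Rod = 1*4 = 4.
Iteration 2: components of {Bracket,Gizmo,Plate,Rod} -> Seal = 3*4 = 12, Spring = 3*2 = 6.
Iteration 3: components of {Seal,Spring} -> Cover = 12*3 = 36, Panel = 6*5 = 30.
Iteration 4: components of {Cover,Panel} -> Cap = 30*2 = 60.
Iteration 5: no further components; recursion stops.
SUM(need) = 1 + 4 + 4 + 5 + 3 + 6 + 12 + 30 + 36 + 60 = 161.

161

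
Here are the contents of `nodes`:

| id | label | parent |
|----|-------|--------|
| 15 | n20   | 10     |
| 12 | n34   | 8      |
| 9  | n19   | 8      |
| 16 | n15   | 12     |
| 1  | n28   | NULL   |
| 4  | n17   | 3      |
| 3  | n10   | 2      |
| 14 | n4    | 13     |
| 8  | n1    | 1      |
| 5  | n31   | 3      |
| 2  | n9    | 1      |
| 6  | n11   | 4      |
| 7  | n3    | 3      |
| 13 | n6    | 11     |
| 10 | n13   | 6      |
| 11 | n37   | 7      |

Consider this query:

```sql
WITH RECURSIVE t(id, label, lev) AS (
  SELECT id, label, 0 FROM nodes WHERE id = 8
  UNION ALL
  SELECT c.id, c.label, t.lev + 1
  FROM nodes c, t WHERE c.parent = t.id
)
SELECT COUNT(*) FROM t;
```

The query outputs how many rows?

Base: id=8 (n1) at lev 0.
Iteration 1: rows with parent in {8} -> n19 (id 9, lev 1), n34 (id 12, lev 1).
Iteration 2: rows with parent in {9,12} -> n15 (id 16, lev 2).
Iteration 3: no rows with parent in {16}; recursion stops.
Total rows emitted: 4.

4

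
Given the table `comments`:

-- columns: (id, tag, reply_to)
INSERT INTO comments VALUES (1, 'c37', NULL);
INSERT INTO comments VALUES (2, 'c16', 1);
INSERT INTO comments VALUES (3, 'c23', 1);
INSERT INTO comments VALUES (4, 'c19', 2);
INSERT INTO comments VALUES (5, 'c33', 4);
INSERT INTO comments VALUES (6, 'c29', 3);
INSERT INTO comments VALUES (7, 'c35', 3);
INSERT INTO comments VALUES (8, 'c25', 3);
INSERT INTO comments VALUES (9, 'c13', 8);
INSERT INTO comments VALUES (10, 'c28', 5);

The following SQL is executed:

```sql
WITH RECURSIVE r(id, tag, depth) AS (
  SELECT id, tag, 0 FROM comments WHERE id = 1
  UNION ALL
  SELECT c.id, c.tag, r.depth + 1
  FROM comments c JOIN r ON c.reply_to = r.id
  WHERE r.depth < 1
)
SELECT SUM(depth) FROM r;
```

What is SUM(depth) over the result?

2

Base: id=1 (c37) at depth 0.
Iteration 1: rows with reply_to in {1} -> c16 (id 2, depth 1), c23 (id 3, depth 1).
Iteration 2: depth < 1 fails for all current rows; recursion stops.
SUM(depth) = 0 + 1 + 1 = 2.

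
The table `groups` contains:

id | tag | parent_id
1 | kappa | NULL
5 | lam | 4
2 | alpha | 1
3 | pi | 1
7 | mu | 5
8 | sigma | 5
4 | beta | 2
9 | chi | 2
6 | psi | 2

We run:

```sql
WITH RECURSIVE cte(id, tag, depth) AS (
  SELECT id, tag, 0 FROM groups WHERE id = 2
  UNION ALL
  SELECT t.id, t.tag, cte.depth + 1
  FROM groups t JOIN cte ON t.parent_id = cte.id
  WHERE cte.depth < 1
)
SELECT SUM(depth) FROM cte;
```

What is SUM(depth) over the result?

Base: id=2 (alpha) at depth 0.
Iteration 1: rows with parent_id in {2} -> beta (id 4, depth 1), psi (id 6, depth 1), chi (id 9, depth 1).
Iteration 2: depth < 1 fails for all current rows; recursion stops.
SUM(depth) = 0 + 1 + 1 + 1 = 3.

3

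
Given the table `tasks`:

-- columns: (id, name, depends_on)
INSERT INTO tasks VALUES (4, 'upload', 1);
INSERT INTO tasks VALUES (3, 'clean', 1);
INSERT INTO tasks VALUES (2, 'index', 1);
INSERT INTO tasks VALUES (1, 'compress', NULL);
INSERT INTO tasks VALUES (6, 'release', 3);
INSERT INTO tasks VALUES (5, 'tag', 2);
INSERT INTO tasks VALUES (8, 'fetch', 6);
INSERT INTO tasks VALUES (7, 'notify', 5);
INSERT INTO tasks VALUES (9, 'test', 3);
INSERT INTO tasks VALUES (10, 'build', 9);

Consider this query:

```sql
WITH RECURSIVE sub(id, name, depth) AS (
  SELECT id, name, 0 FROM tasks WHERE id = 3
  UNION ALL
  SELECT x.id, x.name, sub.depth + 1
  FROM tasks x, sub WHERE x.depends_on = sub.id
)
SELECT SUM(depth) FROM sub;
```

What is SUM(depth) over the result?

Base: id=3 (clean) at depth 0.
Iteration 1: rows with depends_on in {3} -> release (id 6, depth 1), test (id 9, depth 1).
Iteration 2: rows with depends_on in {6,9} -> fetch (id 8, depth 2), build (id 10, depth 2).
Iteration 3: no rows with depends_on in {8,10}; recursion stops.
SUM(depth) = 0 + 1 + 1 + 2 + 2 = 6.

6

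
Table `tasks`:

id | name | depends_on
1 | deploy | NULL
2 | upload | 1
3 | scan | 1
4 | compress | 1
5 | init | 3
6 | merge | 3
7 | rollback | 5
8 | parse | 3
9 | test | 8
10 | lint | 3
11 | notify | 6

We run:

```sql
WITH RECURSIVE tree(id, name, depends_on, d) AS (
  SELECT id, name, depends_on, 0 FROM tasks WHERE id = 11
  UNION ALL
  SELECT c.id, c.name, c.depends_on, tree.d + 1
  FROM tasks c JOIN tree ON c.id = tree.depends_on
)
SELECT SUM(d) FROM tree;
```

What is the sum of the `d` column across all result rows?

6

Base: id=11 (notify), depends_on=6, d 0.
Iteration 1: join on id=6 -> merge (id 6, depends_on=3, d 1).
Iteration 2: join on id=3 -> scan (id 3, depends_on=1, d 2).
Iteration 3: join on id=1 -> deploy (id 1, depends_on=NULL, d 3).
Iteration 4: depends_on is NULL; no match; recursion stops.
SUM(d) = 0 + 1 + 2 + 3 = 6.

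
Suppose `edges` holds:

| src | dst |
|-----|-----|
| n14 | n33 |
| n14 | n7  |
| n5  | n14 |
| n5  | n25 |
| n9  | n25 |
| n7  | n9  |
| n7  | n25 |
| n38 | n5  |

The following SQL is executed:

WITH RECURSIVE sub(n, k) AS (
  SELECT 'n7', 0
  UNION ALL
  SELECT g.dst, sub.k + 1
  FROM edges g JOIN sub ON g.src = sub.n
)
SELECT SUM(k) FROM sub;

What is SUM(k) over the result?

Base: (n7, k=0).
Iteration 1: edges from {n7} -> (n25, k=1), (n9, k=1).
Iteration 2: edges from {n25,n9} -> (n25, k=2).
Iteration 3: no outgoing edges from {n25}; recursion stops.
SUM(k) = 0 + 1 + 1 + 2 = 4.

4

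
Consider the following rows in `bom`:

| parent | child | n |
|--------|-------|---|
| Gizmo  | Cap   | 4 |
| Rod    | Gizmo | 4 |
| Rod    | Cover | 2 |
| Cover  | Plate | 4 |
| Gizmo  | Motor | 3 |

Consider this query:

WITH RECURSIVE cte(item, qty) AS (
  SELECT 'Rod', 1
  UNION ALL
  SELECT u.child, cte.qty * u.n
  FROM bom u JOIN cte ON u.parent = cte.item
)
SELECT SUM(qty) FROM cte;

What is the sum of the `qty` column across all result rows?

43

Base: (Rod, qty=1).
Iteration 1: components of {Rod} -> Cover = 1*2 = 2, Gizmo = 1*4 = 4.
Iteration 2: components of {Cover,Gizmo} -> Cap = 4*4 = 16, Motor = 4*3 = 12, Plate = 2*4 = 8.
Iteration 3: no further components; recursion stops.
SUM(qty) = 1 + 2 + 4 + 8 + 16 + 12 = 43.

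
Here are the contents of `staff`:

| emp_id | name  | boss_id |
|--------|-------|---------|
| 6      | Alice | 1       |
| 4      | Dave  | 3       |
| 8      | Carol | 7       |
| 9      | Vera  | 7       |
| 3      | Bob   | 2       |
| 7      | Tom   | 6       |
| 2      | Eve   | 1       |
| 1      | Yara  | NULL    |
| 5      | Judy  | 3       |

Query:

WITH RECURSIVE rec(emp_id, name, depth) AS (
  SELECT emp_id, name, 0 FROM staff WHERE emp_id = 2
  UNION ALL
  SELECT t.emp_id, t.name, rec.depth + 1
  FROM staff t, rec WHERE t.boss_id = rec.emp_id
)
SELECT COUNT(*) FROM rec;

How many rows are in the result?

4

Base: emp_id=2 (Eve) at depth 0.
Iteration 1: rows with boss_id in {2} -> Bob (id 3, depth 1).
Iteration 2: rows with boss_id in {3} -> Dave (id 4, depth 2), Judy (id 5, depth 2).
Iteration 3: no rows with boss_id in {4,5}; recursion stops.
Total rows emitted: 4.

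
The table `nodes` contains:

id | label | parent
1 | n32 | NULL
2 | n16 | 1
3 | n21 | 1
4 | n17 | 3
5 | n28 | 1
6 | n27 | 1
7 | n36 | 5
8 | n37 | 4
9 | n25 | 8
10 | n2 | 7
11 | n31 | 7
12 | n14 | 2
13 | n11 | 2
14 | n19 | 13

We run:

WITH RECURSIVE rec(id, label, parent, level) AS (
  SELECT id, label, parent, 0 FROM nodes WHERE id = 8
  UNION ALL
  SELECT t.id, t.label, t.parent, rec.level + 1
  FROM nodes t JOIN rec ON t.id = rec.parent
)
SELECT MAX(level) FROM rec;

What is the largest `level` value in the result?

Base: id=8 (n37), parent=4, level 0.
Iteration 1: join on id=4 -> n17 (id 4, parent=3, level 1).
Iteration 2: join on id=3 -> n21 (id 3, parent=1, level 2).
Iteration 3: join on id=1 -> n32 (id 1, parent=NULL, level 3).
Iteration 4: parent is NULL; no match; recursion stops.
level values: 0, 1, 2, 3; the maximum is 3.

3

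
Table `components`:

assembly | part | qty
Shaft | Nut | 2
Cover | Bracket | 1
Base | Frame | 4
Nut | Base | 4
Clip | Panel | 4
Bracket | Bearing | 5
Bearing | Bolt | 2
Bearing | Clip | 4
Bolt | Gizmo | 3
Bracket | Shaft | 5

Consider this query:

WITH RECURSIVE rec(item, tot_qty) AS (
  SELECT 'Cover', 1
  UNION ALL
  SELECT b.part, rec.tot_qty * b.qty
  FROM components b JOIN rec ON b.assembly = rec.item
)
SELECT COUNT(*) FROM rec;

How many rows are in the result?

11

Base: (Cover, tot_qty=1).
Iteration 1: components of {Cover} -> Bracket = 1*1 = 1.
Iteration 2: components of {Bracket} -> Bearing = 1*5 = 5, Shaft = 1*5 = 5.
Iteration 3: components of {Bearing,Shaft} -> Bolt = 5*2 = 10, Clip = 5*4 = 20, Nut = 5*2 = 10.
Iteration 4: components of {Bolt,Clip,Nut} -> Base = 10*4 = 40, Gizmo = 10*3 = 30, Panel = 20*4 = 80.
Iteration 5: components of {Base,Gizmo,Panel} -> Frame = 40*4 = 160.
Iteration 6: no further components; recursion stops.
Total rows emitted: 11.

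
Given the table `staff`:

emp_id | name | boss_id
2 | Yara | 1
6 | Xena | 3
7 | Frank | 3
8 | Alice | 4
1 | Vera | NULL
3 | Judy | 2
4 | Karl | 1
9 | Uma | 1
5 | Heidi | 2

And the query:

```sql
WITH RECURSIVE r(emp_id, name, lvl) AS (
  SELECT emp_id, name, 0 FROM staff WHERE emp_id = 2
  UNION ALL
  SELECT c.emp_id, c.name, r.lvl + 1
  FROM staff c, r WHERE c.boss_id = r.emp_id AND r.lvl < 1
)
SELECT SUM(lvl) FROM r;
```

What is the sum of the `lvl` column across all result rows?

Base: emp_id=2 (Yara) at lvl 0.
Iteration 1: rows with boss_id in {2} -> Judy (id 3, lvl 1), Heidi (id 5, lvl 1).
Iteration 2: lvl < 1 fails for all current rows; recursion stops.
SUM(lvl) = 0 + 1 + 1 = 2.

2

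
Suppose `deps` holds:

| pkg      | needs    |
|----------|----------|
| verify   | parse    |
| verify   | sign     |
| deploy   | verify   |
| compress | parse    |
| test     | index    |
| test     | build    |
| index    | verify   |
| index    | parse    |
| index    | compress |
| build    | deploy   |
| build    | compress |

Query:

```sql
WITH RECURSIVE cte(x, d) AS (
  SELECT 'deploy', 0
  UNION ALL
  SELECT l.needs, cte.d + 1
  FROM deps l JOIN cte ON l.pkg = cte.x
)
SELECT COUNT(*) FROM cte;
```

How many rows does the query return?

4

Base: (deploy, d=0).
Iteration 1: edges from {deploy} -> (verify, d=1).
Iteration 2: edges from {verify} -> (parse, d=2), (sign, d=2).
Iteration 3: no outgoing edges from {parse,sign}; recursion stops.
Total rows emitted: 4.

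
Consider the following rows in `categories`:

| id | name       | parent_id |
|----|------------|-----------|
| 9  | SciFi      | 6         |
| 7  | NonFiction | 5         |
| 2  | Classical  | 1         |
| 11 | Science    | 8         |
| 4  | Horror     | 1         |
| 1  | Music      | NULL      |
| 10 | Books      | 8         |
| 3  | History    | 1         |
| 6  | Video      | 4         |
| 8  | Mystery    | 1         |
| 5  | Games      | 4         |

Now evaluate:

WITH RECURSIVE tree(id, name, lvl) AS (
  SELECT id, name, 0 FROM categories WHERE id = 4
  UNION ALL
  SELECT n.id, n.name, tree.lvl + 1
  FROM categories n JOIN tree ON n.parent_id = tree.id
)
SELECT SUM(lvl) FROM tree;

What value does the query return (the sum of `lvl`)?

Base: id=4 (Horror) at lvl 0.
Iteration 1: rows with parent_id in {4} -> Games (id 5, lvl 1), Video (id 6, lvl 1).
Iteration 2: rows with parent_id in {5,6} -> NonFiction (id 7, lvl 2), SciFi (id 9, lvl 2).
Iteration 3: no rows with parent_id in {7,9}; recursion stops.
SUM(lvl) = 0 + 1 + 1 + 2 + 2 = 6.

6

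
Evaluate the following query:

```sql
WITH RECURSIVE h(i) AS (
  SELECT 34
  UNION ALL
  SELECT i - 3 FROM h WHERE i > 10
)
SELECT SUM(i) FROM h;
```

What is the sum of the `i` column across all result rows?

Base: i=34.
Iteration 1: 34 > 10 holds -> i = 34 - 3 = 31.
Iteration 2: 31 > 10 holds -> i = 31 - 3 = 28.
Iteration 3: 28 > 10 holds -> i = 28 - 3 = 25.
Iteration 4: 25 > 10 holds -> i = 25 - 3 = 22.
Iteration 5: 22 > 10 holds -> i = 22 - 3 = 19.
Iteration 6: 19 > 10 holds -> i = 19 - 3 = 16.
Iteration 7: 16 > 10 holds -> i = 16 - 3 = 13.
Iteration 8: 13 > 10 holds -> i = 13 - 3 = 10.
Iteration 9: 10 > 10 fails; recursion stops.
SUM(i) = 34 + 31 + 28 + 25 + 22 + 19 + 16 + 13 + 10 = 198.

198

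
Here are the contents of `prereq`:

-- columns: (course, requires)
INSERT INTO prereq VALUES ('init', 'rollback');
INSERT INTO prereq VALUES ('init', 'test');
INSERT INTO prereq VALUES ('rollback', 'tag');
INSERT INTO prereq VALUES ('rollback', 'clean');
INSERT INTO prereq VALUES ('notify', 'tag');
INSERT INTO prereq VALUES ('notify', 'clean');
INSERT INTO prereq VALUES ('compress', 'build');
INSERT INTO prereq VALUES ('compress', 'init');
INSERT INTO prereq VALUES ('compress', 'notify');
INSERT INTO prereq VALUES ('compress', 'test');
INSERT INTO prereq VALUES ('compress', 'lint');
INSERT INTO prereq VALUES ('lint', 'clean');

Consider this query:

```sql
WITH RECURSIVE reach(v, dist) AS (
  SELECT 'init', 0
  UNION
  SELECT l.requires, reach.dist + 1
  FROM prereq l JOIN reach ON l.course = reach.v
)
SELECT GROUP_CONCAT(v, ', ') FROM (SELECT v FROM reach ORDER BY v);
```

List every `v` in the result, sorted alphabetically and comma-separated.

clean, init, rollback, tag, test

Base: (init, dist=0).
Iteration 1: edges from {init} -> (rollback, dist=1), (test, dist=1).
Iteration 2: edges from {rollback,test} -> (clean, dist=2), (tag, dist=2).
Iteration 3: no outgoing edges from {clean,tag}; recursion stops.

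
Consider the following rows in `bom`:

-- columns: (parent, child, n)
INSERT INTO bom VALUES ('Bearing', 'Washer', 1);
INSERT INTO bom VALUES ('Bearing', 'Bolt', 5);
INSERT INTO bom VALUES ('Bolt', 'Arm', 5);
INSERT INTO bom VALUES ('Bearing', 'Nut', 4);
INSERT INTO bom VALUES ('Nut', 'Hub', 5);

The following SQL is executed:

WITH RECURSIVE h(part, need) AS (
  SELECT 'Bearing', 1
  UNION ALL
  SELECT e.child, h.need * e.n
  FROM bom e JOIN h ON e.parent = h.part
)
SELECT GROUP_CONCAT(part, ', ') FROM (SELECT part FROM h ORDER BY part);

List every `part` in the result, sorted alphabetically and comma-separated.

Arm, Bearing, Bolt, Hub, Nut, Washer

Base: (Bearing, need=1).
Iteration 1: components of {Bearing} -> Bolt = 1*5 = 5, Nut = 1*4 = 4, Washer = 1*1 = 1.
Iteration 2: components of {Bolt,Nut,Washer} -> Arm = 5*5 = 25, Hub = 4*5 = 20.
Iteration 3: no further components; recursion stops.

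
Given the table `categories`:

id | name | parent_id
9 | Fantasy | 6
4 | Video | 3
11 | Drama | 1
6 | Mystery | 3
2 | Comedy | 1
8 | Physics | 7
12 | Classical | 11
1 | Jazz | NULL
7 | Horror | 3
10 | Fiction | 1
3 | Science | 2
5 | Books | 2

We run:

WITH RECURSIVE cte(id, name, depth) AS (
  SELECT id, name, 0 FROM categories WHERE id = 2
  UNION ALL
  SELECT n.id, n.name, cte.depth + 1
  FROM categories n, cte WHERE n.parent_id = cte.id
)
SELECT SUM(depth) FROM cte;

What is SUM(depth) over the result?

14

Base: id=2 (Comedy) at depth 0.
Iteration 1: rows with parent_id in {2} -> Science (id 3, depth 1), Books (id 5, depth 1).
Iteration 2: rows with parent_id in {3,5} -> Video (id 4, depth 2), Mystery (id 6, depth 2), Horror (id 7, depth 2).
Iteration 3: rows with parent_id in {4,6,7} -> Physics (id 8, depth 3), Fantasy (id 9, depth 3).
Iteration 4: no rows with parent_id in {8,9}; recursion stops.
SUM(depth) = 0 + 1 + 1 + 2 + 2 + 2 + 3 + 3 = 14.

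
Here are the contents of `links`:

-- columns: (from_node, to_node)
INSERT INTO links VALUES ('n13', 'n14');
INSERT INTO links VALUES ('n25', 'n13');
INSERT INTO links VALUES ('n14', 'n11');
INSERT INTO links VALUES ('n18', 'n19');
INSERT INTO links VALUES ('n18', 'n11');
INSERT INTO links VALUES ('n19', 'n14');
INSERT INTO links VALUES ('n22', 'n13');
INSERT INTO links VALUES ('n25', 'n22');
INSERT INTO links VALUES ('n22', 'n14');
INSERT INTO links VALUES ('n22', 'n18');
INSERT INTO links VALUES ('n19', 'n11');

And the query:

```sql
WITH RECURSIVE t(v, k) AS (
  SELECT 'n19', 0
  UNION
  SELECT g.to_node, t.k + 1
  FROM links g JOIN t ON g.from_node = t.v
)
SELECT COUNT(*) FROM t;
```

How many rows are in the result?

4

Base: (n19, k=0).
Iteration 1: edges from {n19} -> (n11, k=1), (n14, k=1).
Iteration 2: edges from {n11,n14} -> (n11, k=2).
Iteration 3: no outgoing edges from {n11}; recursion stops.
Total rows emitted: 4.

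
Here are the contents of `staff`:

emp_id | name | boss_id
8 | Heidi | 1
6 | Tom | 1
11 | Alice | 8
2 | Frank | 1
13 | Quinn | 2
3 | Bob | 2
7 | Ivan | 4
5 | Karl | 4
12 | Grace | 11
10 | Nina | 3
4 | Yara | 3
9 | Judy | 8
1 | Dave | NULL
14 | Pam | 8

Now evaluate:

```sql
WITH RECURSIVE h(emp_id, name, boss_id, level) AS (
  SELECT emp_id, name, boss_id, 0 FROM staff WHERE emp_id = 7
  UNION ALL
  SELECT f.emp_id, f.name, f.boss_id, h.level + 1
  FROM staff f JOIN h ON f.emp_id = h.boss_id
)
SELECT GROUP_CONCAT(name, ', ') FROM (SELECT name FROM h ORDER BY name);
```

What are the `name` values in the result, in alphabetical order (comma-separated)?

Bob, Dave, Frank, Ivan, Yara

Base: emp_id=7 (Ivan), boss_id=4, level 0.
Iteration 1: join on emp_id=4 -> Yara (id 4, boss_id=3, level 1).
Iteration 2: join on emp_id=3 -> Bob (id 3, boss_id=2, level 2).
Iteration 3: join on emp_id=2 -> Frank (id 2, boss_id=1, level 3).
Iteration 4: join on emp_id=1 -> Dave (id 1, boss_id=NULL, level 4).
Iteration 5: boss_id is NULL; no match; recursion stops.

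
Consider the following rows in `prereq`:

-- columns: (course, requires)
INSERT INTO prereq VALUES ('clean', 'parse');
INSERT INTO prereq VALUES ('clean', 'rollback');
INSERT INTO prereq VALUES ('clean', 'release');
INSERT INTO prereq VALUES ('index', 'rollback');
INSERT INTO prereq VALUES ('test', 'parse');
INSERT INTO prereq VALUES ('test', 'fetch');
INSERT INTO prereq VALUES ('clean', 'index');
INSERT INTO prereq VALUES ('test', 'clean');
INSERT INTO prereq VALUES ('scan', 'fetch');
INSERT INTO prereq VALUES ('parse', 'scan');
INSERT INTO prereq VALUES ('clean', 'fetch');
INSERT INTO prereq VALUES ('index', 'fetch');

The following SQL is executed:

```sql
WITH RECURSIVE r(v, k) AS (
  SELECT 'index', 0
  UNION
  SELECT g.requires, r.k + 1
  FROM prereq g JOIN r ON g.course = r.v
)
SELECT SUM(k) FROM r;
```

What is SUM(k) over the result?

2

Base: (index, k=0).
Iteration 1: edges from {index} -> (fetch, k=1), (rollback, k=1).
Iteration 2: no outgoing edges from {fetch,rollback}; recursion stops.
SUM(k) = 0 + 1 + 1 = 2.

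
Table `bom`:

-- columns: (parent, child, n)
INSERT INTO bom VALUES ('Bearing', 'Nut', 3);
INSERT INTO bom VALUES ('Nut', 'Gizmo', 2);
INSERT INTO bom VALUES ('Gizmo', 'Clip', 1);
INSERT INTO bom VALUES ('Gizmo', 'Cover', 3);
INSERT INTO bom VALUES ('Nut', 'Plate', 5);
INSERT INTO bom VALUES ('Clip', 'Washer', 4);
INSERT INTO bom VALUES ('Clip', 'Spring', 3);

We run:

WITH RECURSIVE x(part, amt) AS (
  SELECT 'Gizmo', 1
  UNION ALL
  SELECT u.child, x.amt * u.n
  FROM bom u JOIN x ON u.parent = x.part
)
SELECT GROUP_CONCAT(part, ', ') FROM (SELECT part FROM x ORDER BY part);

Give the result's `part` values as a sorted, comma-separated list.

Base: (Gizmo, amt=1).
Iteration 1: components of {Gizmo} -> Clip = 1*1 = 1, Cover = 1*3 = 3.
Iteration 2: components of {Clip,Cover} -> Spring = 1*3 = 3, Washer = 1*4 = 4.
Iteration 3: no further components; recursion stops.

Clip, Cover, Gizmo, Spring, Washer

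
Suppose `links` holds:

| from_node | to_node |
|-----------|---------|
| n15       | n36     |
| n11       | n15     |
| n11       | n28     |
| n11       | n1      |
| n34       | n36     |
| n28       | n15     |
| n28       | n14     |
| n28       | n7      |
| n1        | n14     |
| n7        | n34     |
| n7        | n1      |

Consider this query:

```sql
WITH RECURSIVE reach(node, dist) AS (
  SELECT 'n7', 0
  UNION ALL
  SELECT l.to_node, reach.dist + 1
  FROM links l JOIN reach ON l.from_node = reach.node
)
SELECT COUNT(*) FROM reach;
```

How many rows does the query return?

Base: (n7, dist=0).
Iteration 1: edges from {n7} -> (n1, dist=1), (n34, dist=1).
Iteration 2: edges from {n1,n34} -> (n14, dist=2), (n36, dist=2).
Iteration 3: no outgoing edges from {n14,n36}; recursion stops.
Total rows emitted: 5.

5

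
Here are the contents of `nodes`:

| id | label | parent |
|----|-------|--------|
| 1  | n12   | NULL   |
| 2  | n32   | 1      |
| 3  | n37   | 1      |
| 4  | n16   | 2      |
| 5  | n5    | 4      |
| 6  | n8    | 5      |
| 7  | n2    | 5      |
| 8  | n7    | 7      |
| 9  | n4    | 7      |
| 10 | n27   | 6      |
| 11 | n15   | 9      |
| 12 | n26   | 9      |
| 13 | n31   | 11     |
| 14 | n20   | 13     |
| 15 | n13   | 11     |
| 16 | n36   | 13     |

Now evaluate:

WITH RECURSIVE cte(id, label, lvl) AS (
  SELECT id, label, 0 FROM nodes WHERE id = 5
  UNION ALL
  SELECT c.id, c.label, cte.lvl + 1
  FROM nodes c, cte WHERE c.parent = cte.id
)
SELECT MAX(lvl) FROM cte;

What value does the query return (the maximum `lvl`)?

5

Base: id=5 (n5) at lvl 0.
Iteration 1: rows with parent in {5} -> n8 (id 6, lvl 1), n2 (id 7, lvl 1).
Iteration 2: rows with parent in {6,7} -> n7 (id 8, lvl 2), n4 (id 9, lvl 2), n27 (id 10, lvl 2).
Iteration 3: rows with parent in {8,9,10} -> n15 (id 11, lvl 3), n26 (id 12, lvl 3).
Iteration 4: rows with parent in {11,12} -> n31 (id 13, lvl 4), n13 (id 15, lvl 4).
Iteration 5: rows with parent in {13,15} -> n20 (id 14, lvl 5), n36 (id 16, lvl 5).
Iteration 6: no rows with parent in {14,16}; recursion stops.
lvl values: 0, 1, 1, 2, 2, 2, 3, 3, 4, 4, 5, 5; the maximum is 5.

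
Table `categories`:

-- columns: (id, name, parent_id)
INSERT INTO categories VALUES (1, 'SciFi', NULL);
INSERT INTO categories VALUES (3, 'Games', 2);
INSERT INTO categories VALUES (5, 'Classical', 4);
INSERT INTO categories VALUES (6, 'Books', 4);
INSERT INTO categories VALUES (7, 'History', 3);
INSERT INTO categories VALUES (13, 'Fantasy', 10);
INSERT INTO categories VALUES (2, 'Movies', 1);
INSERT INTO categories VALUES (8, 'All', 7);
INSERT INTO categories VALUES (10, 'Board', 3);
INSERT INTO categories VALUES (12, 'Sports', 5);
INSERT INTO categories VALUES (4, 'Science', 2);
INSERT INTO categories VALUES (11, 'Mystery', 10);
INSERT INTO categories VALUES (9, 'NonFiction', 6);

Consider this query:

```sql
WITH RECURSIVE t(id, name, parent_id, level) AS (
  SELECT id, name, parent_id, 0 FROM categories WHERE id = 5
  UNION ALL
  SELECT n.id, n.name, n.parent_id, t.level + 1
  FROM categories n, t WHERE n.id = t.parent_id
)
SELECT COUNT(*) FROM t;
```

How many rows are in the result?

4

Base: id=5 (Classical), parent_id=4, level 0.
Iteration 1: join on id=4 -> Science (id 4, parent_id=2, level 1).
Iteration 2: join on id=2 -> Movies (id 2, parent_id=1, level 2).
Iteration 3: join on id=1 -> SciFi (id 1, parent_id=NULL, level 3).
Iteration 4: parent_id is NULL; no match; recursion stops.
Total rows emitted: 4.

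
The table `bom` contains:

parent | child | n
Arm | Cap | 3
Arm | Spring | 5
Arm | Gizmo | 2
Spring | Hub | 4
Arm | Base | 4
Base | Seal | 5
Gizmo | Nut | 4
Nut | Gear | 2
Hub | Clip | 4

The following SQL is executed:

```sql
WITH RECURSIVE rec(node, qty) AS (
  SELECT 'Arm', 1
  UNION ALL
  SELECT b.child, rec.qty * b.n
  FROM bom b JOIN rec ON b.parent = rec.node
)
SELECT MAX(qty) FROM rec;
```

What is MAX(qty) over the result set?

Base: (Arm, qty=1).
Iteration 1: components of {Arm} -> Base = 1*4 = 4, Cap = 1*3 = 3, Gizmo = 1*2 = 2, Spring = 1*5 = 5.
Iteration 2: components of {Base,Cap,Gizmo,Spring} -> Hub = 5*4 = 20, Nut = 2*4 = 8, Seal = 4*5 = 20.
Iteration 3: components of {Hub,Nut,Seal} -> Clip = 20*4 = 80, Gear = 8*2 = 16.
Iteration 4: no further components; recursion stops.
qty values: 1, 3, 5, 2, 4, 20, 8, 20, 80, 16; the maximum is 80.

80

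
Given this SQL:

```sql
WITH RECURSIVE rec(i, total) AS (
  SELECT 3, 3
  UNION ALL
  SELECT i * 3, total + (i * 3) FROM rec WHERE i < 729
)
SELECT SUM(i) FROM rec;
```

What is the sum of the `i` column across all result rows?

1092

Base: i=3, total=3.
Iteration 1: 3 < 729 holds -> i = 3 * 3 = 9, total = 3 + 9 = 12.
Iteration 2: 9 < 729 holds -> i = 9 * 3 = 27, total = 12 + 27 = 39.
Iteration 3: 27 < 729 holds -> i = 27 * 3 = 81, total = 39 + 81 = 120.
Iteration 4: 81 < 729 holds -> i = 81 * 3 = 243, total = 120 + 243 = 363.
Iteration 5: 243 < 729 holds -> i = 243 * 3 = 729, total = 363 + 729 = 1092.
Iteration 6: 729 < 729 fails; recursion stops.
SUM(i) = 3 + 9 + 27 + 81 + 243 + 729 = 1092.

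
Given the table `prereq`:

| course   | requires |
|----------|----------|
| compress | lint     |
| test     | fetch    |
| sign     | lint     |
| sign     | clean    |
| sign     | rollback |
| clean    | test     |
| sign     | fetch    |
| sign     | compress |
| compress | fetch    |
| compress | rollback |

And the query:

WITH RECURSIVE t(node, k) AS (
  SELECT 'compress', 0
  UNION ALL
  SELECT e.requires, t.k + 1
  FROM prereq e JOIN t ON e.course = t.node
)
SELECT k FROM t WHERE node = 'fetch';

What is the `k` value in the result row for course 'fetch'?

1

Base: (compress, k=0).
Iteration 1: edges from {compress} -> (fetch, k=1), (lint, k=1), (rollback, k=1).
Iteration 2: no outgoing edges from {fetch,lint,rollback}; recursion stops.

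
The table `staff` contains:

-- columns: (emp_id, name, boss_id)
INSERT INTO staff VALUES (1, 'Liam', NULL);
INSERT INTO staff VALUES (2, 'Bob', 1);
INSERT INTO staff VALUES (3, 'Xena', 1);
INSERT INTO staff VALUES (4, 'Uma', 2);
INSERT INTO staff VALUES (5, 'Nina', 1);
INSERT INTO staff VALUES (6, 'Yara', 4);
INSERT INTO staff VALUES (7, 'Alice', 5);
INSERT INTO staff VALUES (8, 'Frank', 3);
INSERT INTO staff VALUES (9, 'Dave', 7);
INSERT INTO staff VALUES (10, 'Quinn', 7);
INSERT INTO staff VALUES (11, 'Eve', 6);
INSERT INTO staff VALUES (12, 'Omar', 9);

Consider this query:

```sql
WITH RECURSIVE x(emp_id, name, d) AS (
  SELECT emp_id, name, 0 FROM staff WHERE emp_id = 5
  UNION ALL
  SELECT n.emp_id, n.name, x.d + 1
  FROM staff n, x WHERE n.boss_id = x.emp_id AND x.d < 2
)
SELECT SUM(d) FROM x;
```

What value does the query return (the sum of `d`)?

5

Base: emp_id=5 (Nina) at d 0.
Iteration 1: rows with boss_id in {5} -> Alice (id 7, d 1).
Iteration 2: rows with boss_id in {7} -> Dave (id 9, d 2), Quinn (id 10, d 2).
Iteration 3: d < 2 fails for all current rows; recursion stops.
SUM(d) = 0 + 1 + 2 + 2 = 5.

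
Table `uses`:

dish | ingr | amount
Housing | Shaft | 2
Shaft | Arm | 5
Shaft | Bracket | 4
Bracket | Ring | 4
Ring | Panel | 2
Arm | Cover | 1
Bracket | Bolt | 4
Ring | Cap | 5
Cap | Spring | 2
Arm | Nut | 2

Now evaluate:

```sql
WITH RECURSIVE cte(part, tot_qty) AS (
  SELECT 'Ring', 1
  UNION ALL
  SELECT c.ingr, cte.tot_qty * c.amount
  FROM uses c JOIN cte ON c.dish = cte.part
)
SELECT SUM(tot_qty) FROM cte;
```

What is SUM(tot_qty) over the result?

Base: (Ring, tot_qty=1).
Iteration 1: components of {Ring} -> Cap = 1*5 = 5, Panel = 1*2 = 2.
Iteration 2: components of {Cap,Panel} -> Spring = 5*2 = 10.
Iteration 3: no further components; recursion stops.
SUM(tot_qty) = 1 + 2 + 5 + 10 = 18.

18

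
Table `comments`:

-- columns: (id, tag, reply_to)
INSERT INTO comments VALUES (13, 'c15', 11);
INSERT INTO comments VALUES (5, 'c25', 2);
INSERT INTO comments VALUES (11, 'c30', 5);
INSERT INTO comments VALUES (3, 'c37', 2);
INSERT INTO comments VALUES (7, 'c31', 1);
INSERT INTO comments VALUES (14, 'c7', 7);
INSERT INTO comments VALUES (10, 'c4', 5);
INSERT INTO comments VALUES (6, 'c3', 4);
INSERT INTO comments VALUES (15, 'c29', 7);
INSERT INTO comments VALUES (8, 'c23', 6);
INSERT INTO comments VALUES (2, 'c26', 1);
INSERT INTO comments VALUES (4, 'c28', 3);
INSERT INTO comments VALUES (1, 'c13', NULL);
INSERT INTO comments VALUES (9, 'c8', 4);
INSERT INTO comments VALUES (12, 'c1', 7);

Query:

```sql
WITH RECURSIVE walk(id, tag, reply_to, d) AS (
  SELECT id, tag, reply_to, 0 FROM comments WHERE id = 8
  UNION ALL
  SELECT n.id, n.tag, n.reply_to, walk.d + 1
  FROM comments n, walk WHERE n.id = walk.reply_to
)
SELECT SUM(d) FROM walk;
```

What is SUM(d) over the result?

15

Base: id=8 (c23), reply_to=6, d 0.
Iteration 1: join on id=6 -> c3 (id 6, reply_to=4, d 1).
Iteration 2: join on id=4 -> c28 (id 4, reply_to=3, d 2).
Iteration 3: join on id=3 -> c37 (id 3, reply_to=2, d 3).
Iteration 4: join on id=2 -> c26 (id 2, reply_to=1, d 4).
Iteration 5: join on id=1 -> c13 (id 1, reply_to=NULL, d 5).
Iteration 6: reply_to is NULL; no match; recursion stops.
SUM(d) = 0 + 1 + 2 + 3 + 4 + 5 = 15.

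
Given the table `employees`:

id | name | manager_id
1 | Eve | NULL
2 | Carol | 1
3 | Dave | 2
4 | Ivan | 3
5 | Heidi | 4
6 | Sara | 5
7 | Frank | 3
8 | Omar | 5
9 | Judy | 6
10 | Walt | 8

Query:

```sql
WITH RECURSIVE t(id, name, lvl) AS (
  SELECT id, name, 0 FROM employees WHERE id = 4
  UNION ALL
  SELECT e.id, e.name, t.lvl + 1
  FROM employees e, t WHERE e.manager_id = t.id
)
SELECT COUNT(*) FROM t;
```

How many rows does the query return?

Base: id=4 (Ivan) at lvl 0.
Iteration 1: rows with manager_id in {4} -> Heidi (id 5, lvl 1).
Iteration 2: rows with manager_id in {5} -> Sara (id 6, lvl 2), Omar (id 8, lvl 2).
Iteration 3: rows with manager_id in {6,8} -> Judy (id 9, lvl 3), Walt (id 10, lvl 3).
Iteration 4: no rows with manager_id in {9,10}; recursion stops.
Total rows emitted: 6.

6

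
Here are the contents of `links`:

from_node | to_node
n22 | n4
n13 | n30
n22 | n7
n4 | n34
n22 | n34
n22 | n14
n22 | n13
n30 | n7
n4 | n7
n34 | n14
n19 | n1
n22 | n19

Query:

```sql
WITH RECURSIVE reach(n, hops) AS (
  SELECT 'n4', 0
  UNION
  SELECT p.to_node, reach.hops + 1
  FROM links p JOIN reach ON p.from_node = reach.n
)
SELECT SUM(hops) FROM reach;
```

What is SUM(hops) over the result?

4

Base: (n4, hops=0).
Iteration 1: edges from {n4} -> (n34, hops=1), (n7, hops=1).
Iteration 2: edges from {n34,n7} -> (n14, hops=2).
Iteration 3: no outgoing edges from {n14}; recursion stops.
SUM(hops) = 0 + 1 + 1 + 2 = 4.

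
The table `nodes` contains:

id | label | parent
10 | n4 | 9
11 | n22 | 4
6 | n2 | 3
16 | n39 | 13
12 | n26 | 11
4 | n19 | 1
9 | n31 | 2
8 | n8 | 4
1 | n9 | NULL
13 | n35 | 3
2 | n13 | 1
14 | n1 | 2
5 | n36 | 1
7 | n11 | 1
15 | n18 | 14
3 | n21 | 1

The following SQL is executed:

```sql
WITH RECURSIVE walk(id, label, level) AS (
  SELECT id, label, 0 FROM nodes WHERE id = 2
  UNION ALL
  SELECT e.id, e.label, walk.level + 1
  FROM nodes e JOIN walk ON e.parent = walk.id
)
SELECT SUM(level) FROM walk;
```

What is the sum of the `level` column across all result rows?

6

Base: id=2 (n13) at level 0.
Iteration 1: rows with parent in {2} -> n31 (id 9, level 1), n1 (id 14, level 1).
Iteration 2: rows with parent in {9,14} -> n4 (id 10, level 2), n18 (id 15, level 2).
Iteration 3: no rows with parent in {10,15}; recursion stops.
SUM(level) = 0 + 1 + 1 + 2 + 2 = 6.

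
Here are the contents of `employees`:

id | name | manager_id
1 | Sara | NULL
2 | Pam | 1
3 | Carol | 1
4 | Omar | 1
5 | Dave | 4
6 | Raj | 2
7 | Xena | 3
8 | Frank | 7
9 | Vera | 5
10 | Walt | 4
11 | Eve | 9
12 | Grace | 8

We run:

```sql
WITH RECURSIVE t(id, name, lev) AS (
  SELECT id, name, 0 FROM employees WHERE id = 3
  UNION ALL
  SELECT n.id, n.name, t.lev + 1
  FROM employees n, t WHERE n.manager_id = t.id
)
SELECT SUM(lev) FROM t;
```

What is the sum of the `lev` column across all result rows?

6

Base: id=3 (Carol) at lev 0.
Iteration 1: rows with manager_id in {3} -> Xena (id 7, lev 1).
Iteration 2: rows with manager_id in {7} -> Frank (id 8, lev 2).
Iteration 3: rows with manager_id in {8} -> Grace (id 12, lev 3).
Iteration 4: no rows with manager_id in {12}; recursion stops.
SUM(lev) = 0 + 1 + 2 + 3 = 6.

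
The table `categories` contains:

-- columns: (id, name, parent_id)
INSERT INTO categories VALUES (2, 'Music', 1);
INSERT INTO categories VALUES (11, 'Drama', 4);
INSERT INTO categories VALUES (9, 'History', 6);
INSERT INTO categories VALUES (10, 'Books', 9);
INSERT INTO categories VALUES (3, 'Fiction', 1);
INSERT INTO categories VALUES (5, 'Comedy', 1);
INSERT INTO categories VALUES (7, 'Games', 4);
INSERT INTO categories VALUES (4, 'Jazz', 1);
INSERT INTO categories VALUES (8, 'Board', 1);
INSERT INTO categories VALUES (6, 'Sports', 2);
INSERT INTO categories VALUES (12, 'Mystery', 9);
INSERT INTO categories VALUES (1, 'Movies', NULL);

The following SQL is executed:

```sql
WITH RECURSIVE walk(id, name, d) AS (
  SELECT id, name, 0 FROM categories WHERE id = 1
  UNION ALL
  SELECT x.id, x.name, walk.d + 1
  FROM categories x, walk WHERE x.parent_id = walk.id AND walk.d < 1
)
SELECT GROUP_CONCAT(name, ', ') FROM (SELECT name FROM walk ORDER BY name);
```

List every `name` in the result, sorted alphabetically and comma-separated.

Base: id=1 (Movies) at d 0.
Iteration 1: rows with parent_id in {1} -> Music (id 2, d 1), Fiction (id 3, d 1), Jazz (id 4, d 1), Comedy (id 5, d 1), Board (id 8, d 1).
Iteration 2: d < 1 fails for all current rows; recursion stops.

Board, Comedy, Fiction, Jazz, Movies, Music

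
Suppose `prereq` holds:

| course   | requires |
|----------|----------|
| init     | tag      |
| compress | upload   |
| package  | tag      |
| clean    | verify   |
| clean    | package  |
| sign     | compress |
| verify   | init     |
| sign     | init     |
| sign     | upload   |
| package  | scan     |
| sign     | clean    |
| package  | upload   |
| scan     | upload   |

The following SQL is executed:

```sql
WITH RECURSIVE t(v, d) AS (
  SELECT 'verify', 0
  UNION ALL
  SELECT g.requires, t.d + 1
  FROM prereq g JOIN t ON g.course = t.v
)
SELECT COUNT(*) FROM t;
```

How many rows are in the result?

Base: (verify, d=0).
Iteration 1: edges from {verify} -> (init, d=1).
Iteration 2: edges from {init} -> (tag, d=2).
Iteration 3: no outgoing edges from {tag}; recursion stops.
Total rows emitted: 3.

3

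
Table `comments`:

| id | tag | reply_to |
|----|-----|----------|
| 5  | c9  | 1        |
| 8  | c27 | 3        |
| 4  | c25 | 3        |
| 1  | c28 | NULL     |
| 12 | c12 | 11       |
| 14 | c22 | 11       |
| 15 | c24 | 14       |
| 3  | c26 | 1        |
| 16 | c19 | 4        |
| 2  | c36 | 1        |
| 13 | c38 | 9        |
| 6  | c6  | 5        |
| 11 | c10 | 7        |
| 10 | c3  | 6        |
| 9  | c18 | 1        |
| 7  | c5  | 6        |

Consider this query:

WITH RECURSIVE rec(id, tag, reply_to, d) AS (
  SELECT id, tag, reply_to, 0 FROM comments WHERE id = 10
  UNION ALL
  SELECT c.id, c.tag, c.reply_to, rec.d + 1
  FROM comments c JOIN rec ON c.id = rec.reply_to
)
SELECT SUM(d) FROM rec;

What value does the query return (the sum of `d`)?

Base: id=10 (c3), reply_to=6, d 0.
Iteration 1: join on id=6 -> c6 (id 6, reply_to=5, d 1).
Iteration 2: join on id=5 -> c9 (id 5, reply_to=1, d 2).
Iteration 3: join on id=1 -> c28 (id 1, reply_to=NULL, d 3).
Iteration 4: reply_to is NULL; no match; recursion stops.
SUM(d) = 0 + 1 + 2 + 3 = 6.

6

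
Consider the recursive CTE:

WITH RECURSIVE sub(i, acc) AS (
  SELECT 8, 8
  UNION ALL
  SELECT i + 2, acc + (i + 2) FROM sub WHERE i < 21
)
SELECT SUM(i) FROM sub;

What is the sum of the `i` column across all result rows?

Base: i=8, acc=8.
Iteration 1: 8 < 21 holds -> i = 8 + 2 = 10, acc = 8 + 10 = 18.
Iteration 2: 10 < 21 holds -> i = 10 + 2 = 12, acc = 18 + 12 = 30.
Iteration 3: 12 < 21 holds -> i = 12 + 2 = 14, acc = 30 + 14 = 44.
Iteration 4: 14 < 21 holds -> i = 14 + 2 = 16, acc = 44 + 16 = 60.
Iteration 5: 16 < 21 holds -> i = 16 + 2 = 18, acc = 60 + 18 = 78.
Iteration 6: 18 < 21 holds -> i = 18 + 2 = 20, acc = 78 + 20 = 98.
Iteration 7: 20 < 21 holds -> i = 20 + 2 = 22, acc = 98 + 22 = 120.
Iteration 8: 22 < 21 fails; recursion stops.
SUM(i) = 8 + 10 + 12 + 14 + 16 + 18 + 20 + 22 = 120.

120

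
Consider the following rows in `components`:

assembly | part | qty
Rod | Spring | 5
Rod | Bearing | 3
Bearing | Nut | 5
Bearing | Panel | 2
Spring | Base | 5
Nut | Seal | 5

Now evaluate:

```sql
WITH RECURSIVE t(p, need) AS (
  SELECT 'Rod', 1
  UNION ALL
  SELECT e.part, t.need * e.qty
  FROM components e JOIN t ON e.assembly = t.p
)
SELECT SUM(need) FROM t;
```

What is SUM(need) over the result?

Base: (Rod, need=1).
Iteration 1: components of {Rod} -> Bearing = 1*3 = 3, Spring = 1*5 = 5.
Iteration 2: components of {Bearing,Spring} -> Base = 5*5 = 25, Nut = 3*5 = 15, Panel = 3*2 = 6.
Iteration 3: components of {Base,Nut,Panel} -> Seal = 15*5 = 75.
Iteration 4: no further components; recursion stops.
SUM(need) = 1 + 5 + 3 + 25 + 15 + 6 + 75 = 130.

130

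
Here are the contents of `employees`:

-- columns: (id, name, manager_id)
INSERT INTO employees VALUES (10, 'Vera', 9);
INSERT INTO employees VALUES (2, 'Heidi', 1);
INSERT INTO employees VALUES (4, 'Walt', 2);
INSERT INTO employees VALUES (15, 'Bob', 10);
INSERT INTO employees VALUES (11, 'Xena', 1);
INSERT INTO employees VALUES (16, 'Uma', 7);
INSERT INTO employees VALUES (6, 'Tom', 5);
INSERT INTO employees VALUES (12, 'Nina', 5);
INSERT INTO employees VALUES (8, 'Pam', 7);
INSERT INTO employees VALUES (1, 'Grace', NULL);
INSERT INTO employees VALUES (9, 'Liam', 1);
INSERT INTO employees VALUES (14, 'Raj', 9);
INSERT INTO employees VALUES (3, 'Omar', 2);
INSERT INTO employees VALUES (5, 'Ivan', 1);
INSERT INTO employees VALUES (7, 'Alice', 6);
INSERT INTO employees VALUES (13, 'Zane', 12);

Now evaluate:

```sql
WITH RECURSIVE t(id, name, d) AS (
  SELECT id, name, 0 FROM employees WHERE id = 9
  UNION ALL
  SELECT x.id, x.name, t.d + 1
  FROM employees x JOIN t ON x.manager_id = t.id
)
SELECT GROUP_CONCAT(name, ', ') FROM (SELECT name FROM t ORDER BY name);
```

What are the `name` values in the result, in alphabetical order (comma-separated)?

Bob, Liam, Raj, Vera

Base: id=9 (Liam) at d 0.
Iteration 1: rows with manager_id in {9} -> Vera (id 10, d 1), Raj (id 14, d 1).
Iteration 2: rows with manager_id in {10,14} -> Bob (id 15, d 2).
Iteration 3: no rows with manager_id in {15}; recursion stops.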